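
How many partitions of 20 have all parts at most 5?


Using the generating function (1-x)^(-1)(1-x^2)^(-1)...(1-x^5)^(-1),
the coefficient of x^20 counts these restricted partitions.
Result = 192

192


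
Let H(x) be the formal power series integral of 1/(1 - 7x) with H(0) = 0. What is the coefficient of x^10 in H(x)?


1/(1 - 7x) = sum_{k>=0} 7^k x^k. Integrating termwise with H(0) = 0:
H(x) = sum_{k>=0} 7^k x^(k+1) / (k+1) = sum_{m>=1} 7^(m-1) x^m / m.
For m = 10: 7^9/10 = 40353607/10 = 40353607/10.

40353607/10


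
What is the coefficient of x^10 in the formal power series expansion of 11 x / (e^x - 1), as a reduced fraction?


The exponential generating function for Bernoulli numbers is
x / (e^x - 1) = sum_{k>=0} B_k x^k / k!.
So the coefficient of x^10 in 11 x / (e^x - 1) is 11 B_10 / 10!.
Computing: B_10 = 5/66, 10! = 3628800, giving
11 * 5/66 / 3628800 = 1/4354560.

1/4354560


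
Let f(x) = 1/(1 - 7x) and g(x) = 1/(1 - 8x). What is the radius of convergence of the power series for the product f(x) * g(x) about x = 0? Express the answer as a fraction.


The radius of 1/(1 - 7x) is 1/7 (nearest singularity at x = 1/7), and the radius of 1/(1 - 8x) is 1/8.
The product f(x)*g(x) = 1/((1 - 7x)(1 - 8x)) has singularities at both 1/7 and 1/8, so its radius of convergence is the distance to the nearest one:
min(1/7, 1/8) = 1/8.

1/8


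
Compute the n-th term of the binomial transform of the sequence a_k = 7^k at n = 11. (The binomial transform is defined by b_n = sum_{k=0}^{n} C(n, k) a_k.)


With a_k = 7^k, b_n = sum_{k=0}^{n} C(n, k) 7^k = (1 + 7)^n by the binomial theorem.
For n = 11: (1 + 7)^11 = 8^11 = 8589934592.

8589934592


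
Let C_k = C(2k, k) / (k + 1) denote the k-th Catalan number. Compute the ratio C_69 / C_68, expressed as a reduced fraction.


Using C_k = (2k)! / (k! (k+1)!), the ratio C_{k+1}/C_k simplifies to
C_{k+1}/C_k = [(2k+2)! / ((k+1)! (k+2)!)] * [k! (k+1)! / (2k)!]
 = (2k+2)(2k+1) / ((k+1)(k+2)) = 2(2k+1) / (k+2).
For k = 68: 2(2*68 + 1) / (68 + 2) = 274/70 = 137/35.

137/35


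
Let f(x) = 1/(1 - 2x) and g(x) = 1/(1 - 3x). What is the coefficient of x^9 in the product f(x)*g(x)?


The coefficient of x^n in f*g is the Cauchy product: sum_{k=0}^{n} a^k * b^(n-k).
With a=2, b=3, n=9:
sum_{k=0}^{9} 2^k * 3^(9-k)
= 58025

58025


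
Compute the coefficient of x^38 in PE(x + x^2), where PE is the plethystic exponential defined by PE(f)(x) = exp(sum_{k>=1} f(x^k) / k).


With f(x) = x + x^2, the exponent is sum_{k>=1} (x^k + x^(2k)) / k = -ln(1 - x) - ln(1 - x^2). Exponentiating:
PE(x + x^2) = 1 / ((1 - x)(1 - x^2)).
This is the generating function for partitions of n into parts of size 1 or 2. The number of 2's can be any j in 0..19, and the rest are 1's, so
[x^38] = floor(38/2) + 1 = 20.

20


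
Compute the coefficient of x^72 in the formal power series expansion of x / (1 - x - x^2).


Let f(x) = sum_{k>=0} a_k x^k. Multiplying f(x) * (1 - x - x^2) = x and matching coefficients gives a_0 = 0, a_1 = 1, and a_k = a_{k-1} + a_{k-2} for k >= 2. These are the Fibonacci numbers F_k.
Iterating from F_0 = 0, F_1 = 1:
F_0=0, F_1=1, F_2=1, F_3=2, F_4=3, F_5=5, F_6=8, F_7=13, F_8=21, F_9=34, ...
F_72 = 498454011879264.

498454011879264


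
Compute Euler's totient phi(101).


phi(n) counts integers in [1, n] coprime to n. Using the multiplicative formula phi(n) = n * prod_{p | n} (1 - 1/p):
101 = 101, so
phi(101) = 101 * (1 - 1/101) = 100.

100


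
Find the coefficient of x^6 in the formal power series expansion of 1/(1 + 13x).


Write 1/(1 + c x) = 1/(1 - (-c) x) and apply the geometric-series identity
1/(1 - y) = sum_{k>=0} y^k to get 1/(1 + c x) = sum_{k>=0} (-c)^k x^k.
So the coefficient of x^k is (-c)^k = (-1)^k * c^k.
Here c = 13 and k = 6:
(-13)^6 = 1 * 4826809 = 4826809

4826809


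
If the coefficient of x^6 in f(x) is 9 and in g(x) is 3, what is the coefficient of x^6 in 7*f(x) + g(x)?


Scalar multiplication scales coefficients: 7 * 9 = 63.
Then add the g coefficient: 63 + 3
= 66

66


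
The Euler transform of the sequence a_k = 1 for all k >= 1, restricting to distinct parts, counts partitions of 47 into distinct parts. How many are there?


Partitions of 47 into distinct parts can be computed via generating function.
Product (1+x)(1+x^2)(1+x^3)...
The coefficient of x^47 = 2590

2590


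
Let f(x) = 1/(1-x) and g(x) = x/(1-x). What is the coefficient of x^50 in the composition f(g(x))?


First simplify the composition: f(g(x)) = 1/(1 - x/(1-x)) = (1-x)/((1-x) - x) = (1-x)/(1-2x).
Now extract the coefficient. Write (1-x)/(1-2x) = 1/(1-2x) - x/(1-2x).
The coefficient of x^n in 1/(1-2x) is 2^n, and in x/(1-2x) is 2^(n-1) (for n >= 1).
So the coefficient of x^50 is 2^50 - 2^49 = 1125899906842624 - 562949953421312 = 562949953421312.

562949953421312


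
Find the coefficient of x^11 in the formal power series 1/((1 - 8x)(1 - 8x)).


By partial fractions or Cauchy convolution:
The coefficient equals sum_{k=0}^{11} 8^k * 8^(11-k).
= 103079215104

103079215104


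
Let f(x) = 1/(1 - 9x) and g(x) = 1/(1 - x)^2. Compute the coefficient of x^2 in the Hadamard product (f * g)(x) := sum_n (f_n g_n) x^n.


f has coefficients f_k = 9^k. For g = 1/(1 - x)^2 the coefficient is g_k = C(k + 1, 1) = k + 1. The Hadamard coefficient is (f * g)_k = 9^k * (k + 1).
For k = 2: 9^2 * 3 = 81 * 3 = 243.

243


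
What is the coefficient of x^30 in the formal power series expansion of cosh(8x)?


The Maclaurin series is cosh(t) = sum_{m>=0} t^(2m) / (2m)!, so substituting t = 8x, only even powers of x are nonzero, with coefficient of x^(2m) equal to 8^(2m) / (2m)!.
For x^30 the coefficient is 8^30/30! = 1237940039285380274899124224/265252859812191058636308480000000 = 18446744073709551616/3952575621190533915703125.

18446744073709551616/3952575621190533915703125


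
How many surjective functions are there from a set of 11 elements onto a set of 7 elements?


By inclusion-exclusion on which target elements are missed, the number of surjections from an n-set onto a k-set is
surj(n, k) = sum_{j=0}^{k} (-1)^j C(k, j) (k - j)^n.
Equivalently surj(n, k) = k! * S(n, k), where S(n, k) is the Stirling number of the second kind.
For n = 11, k = 7:
S(11, 7) = 63987, so
surj = 7! * 63987 = 5040 * 63987 = 322494480.

322494480


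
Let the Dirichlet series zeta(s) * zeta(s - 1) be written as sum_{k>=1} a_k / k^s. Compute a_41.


Convolution gives a_k = sum_{d | k} d * 1 = sum_{d | k} d = sigma(k), the sum of positive divisors of k.
For k = 41, the divisors are 1, 41, so
sigma(41) = 1 + 41 = 42.

42


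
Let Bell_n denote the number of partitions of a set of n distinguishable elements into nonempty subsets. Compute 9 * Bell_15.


Bell_15 can be computed from the Bell triangle or from Dobinski's identity Bell_n = (1/e) * sum_{k>=0} k^n / k!.
Computing Bell_15 = 1382958545.
Then 9 * 1382958545 = 12446626905.

12446626905


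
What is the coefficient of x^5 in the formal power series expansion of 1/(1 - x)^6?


The expansion 1/(1 - x)^r = sum_{k>=0} C(k + r - 1, r - 1) x^k follows from the multiset / negative-binomial theorem (or from repeated differentiation of the geometric series).
For r = 6 and k = 5:
C(10, 5) = 3628800 / (120 * 120) = 252.

252


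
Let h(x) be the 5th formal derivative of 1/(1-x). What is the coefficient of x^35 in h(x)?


Differentiating 5 times: d^5/dx^5 [1/(1-x)] = 5!/(1-x)^6.
The expansion 1/(1-x)^6 = sum_{k>=0} C(k+5, 5) x^k, so the coefficient of x^n in 5!/(1-x)^6 is 5! * C(n+5, 5).
For n = 35: 120 * C(40, 5) = 120 * 658008 = 78960960

78960960


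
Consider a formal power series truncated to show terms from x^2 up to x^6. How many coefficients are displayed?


From x^2 to x^6 inclusive, the count is 6 - 2 + 1 = 5.

5


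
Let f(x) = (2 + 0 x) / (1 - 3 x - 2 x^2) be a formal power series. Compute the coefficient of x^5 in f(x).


Write f(x) = sum_{k>=0} a_k x^k. Multiplying both sides by 1 - 3 x - 2 x^2 gives
(1 - 3 x - 2 x^2) sum_{k>=0} a_k x^k = 2 + 0 x.
Matching coefficients:
 x^0: a_0 = 2
 x^1: a_1 - 3 a_0 = 0  =>  a_1 = 3*2 + 0 = 6
 x^k (k >= 2): a_k = 3 a_{k-1} + 2 a_{k-2}.
Iterating: a_2 = 22, a_3 = 78, a_4 = 278, a_5 = 990.
So the coefficient of x^5 is 990.

990


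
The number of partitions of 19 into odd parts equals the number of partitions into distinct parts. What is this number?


Computing partitions of 19 into odd parts (1, 3, 5, ...):
Using the generating function prod_{k>=0} 1/(1-x^(2k+1)),
the count is 54

54


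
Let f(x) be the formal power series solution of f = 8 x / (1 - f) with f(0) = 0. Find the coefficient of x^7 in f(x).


Apply Lagrange inversion: f = 8 x * phi(f) with phi(t) = 1/(1 - t), so
[x^n] f = 8^n * (1/n) [t^(n-1)] phi(t)^n = 8^n * (1/n) [t^(n-1)] (1 - t)^(-n) = 8^n * (1/n) C(2n - 2, n - 1) = 8^n * C_{n-1}.
For n = 7: C_6 = C(12, 6) / 7 = 924/7 = 132.
With the 8^7 = 2097152 factor, the coefficient is 2097152 * 132 = 276824064.

276824064


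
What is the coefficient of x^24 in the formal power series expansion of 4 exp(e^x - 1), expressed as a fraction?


exp(e^x - 1) is the exponential generating function for the Bell numbers Bell_k: exp(e^x - 1) = sum_{k>=0} Bell_k x^k / k!.
So the coefficient of x^24 in 4 exp(e^x - 1) is 4 Bell_24 / 24!.
Computing: Bell_24 = 445958869294805289 and 24! = 620448401733239439360000, giving
4 * 445958869294805289/620448401733239439360000 = 148652956431601763/51704033477769953280000.

148652956431601763/51704033477769953280000


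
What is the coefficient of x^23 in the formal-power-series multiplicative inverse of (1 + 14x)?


The inverse is 1/(1 + 14x). Apply the geometric identity 1/(1 - y) = sum_{k>=0} y^k with y = -14x:
1/(1 + 14x) = sum_{k>=0} (-14)^k x^k.
So the coefficient of x^23 is (-14)^23 = -229585692886981495482220544.

-229585692886981495482220544


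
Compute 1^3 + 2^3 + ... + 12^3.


This power sum has a closed form given by Faulhaber's formula
sum_{k=1}^{m} k^p = (1 / (p + 1)) * sum_{j=0}^{p} C(p + 1, j) B_j m^(p + 1 - j),
but for small m direct computation is fastest:
1 + 8 + 27 + 64 + 125 + 216 + 343 + 512 + 729 + 1000 + 1331 + 1728 = 6084.

6084


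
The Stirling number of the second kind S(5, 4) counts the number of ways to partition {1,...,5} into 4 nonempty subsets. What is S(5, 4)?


Using the explicit formula S(n,k) = (1/k!) sum_{j=0}^{k} (-1)^(k-j) C(k,j) j^n:
S(5, 4) = 10
Equivalently, S(n,k) is n! times the coefficient of x^n in the EGF (e^x - 1)^k / k!.

10


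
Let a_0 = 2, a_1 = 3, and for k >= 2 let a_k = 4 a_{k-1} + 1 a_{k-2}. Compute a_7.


Iterating the recurrence forward:
a_0 = 2
a_1 = 3
a_2 = 4*3 + 1*2 = 14
a_3 = 4*14 + 1*3 = 59
a_4 = 4*59 + 1*14 = 250
a_5 = 4*250 + 1*59 = 1059
a_6 = 4*1059 + 1*250 = 4486
a_7 = 4*4486 + 1*1059 = 19003
So a_7 = 19003.

19003


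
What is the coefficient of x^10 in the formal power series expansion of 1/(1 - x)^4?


The expansion 1/(1 - x)^r = sum_{k>=0} C(k + r - 1, r - 1) x^k follows from the multiset / negative-binomial theorem (or from repeated differentiation of the geometric series).
For r = 4 and k = 10:
C(13, 3) = 6227020800 / (6 * 3628800) = 286.

286


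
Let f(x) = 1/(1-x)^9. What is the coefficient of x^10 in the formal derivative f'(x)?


Differentiate: d/dx [ 1/(1-x)^r ] = r / (1-x)^(r+1).
Here r = 9, so f'(x) = 9 / (1-x)^10.
The expansion of 1/(1-x)^(r+1) has coefficient of x^n equal to C(n+r, r).
So the coefficient of x^10 in f'(x) is
9 * C(19, 9) = 9 * 92378 = 831402

831402


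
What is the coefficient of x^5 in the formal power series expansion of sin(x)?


The Maclaurin series is sin(t) = sum_{k>=0} (-1)^k t^(2k+1) / (2k+1)!, so substituting t = x, only odd powers of x are nonzero, with coefficient of x^(2k+1) equal to (-1)^k / (2k+1)!.
Write 5 = 2*2 + 1, giving the coefficient (-1)^2 / 5! = 1/120 = 1/120.

1/120


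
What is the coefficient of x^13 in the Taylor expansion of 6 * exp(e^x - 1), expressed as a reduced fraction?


exp(e^x - 1) = sum_{k>=0} Bell_k x^k / k!, where Bell_k is the k-th Bell number.
So the coefficient of x^13 is 6 * Bell_13 / 13!.
Computing: Bell_13 = 27644437 and 13! = 6227020800, giving
6 * 27644437/6227020800 = 27644437/1037836800.

27644437/1037836800


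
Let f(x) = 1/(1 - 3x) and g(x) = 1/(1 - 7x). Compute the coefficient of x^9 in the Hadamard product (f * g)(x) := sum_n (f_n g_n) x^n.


f has coefficients f_k = 3^k and g has coefficients g_k = 7^k, so the Hadamard product has coefficient (f*g)_k = 3^k * 7^k = 21^k.
For k = 9: 21^9 = 794280046581.

794280046581


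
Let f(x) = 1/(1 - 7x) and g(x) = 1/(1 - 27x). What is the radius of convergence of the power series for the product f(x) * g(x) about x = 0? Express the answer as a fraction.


The radius of 1/(1 - 7x) is 1/7 (nearest singularity at x = 1/7), and the radius of 1/(1 - 27x) is 1/27.
The product f(x)*g(x) = 1/((1 - 7x)(1 - 27x)) has singularities at both 1/7 and 1/27, so its radius of convergence is the distance to the nearest one:
min(1/7, 1/27) = 1/27.

1/27


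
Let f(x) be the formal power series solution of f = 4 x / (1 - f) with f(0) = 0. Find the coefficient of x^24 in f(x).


Apply Lagrange inversion: f = 4 x * phi(f) with phi(t) = 1/(1 - t), so
[x^n] f = 4^n * (1/n) [t^(n-1)] phi(t)^n = 4^n * (1/n) [t^(n-1)] (1 - t)^(-n) = 4^n * (1/n) C(2n - 2, n - 1) = 4^n * C_{n-1}.
For n = 24: C_23 = C(46, 23) / 24 = 8233430727600/24 = 343059613650.
With the 4^24 = 281474976710656 factor, the coefficient is 281474976710656 * 343059613650 = 96562696762500395198054400.

96562696762500395198054400


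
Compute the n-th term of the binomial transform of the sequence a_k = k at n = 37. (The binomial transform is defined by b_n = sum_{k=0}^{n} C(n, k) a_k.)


With a_k = k, b_n = sum_{k=0}^{n} C(n, k) k. Using k * C(n, k) = n * C(n-1, k-1) gives b_n = n * sum_{k>=1} C(n-1, k-1) = n * 2^(n-1).
For n = 37: 37 * 2^36 = 37 * 68719476736 = 2542620639232.

2542620639232


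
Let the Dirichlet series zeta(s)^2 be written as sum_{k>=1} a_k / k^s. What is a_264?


The Dirichlet convolution of the constant function 1 with itself gives (1 * 1)(k) = sum_{d | k} 1 = d(k), the number of positive divisors of k.
Since zeta(s) = sum_{k>=1} 1/k^s, we have zeta(s)^2 = sum_{k>=1} d(k)/k^s, so a_k = d(k).
For k = 264: the divisors are 1, 2, 3, 4, 6, 8, 11, 12, 22, 24, 33, 44, 66, 88, 132, 264.
Count = 16.

16


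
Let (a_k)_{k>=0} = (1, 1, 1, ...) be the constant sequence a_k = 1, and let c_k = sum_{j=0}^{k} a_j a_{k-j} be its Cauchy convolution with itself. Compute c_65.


Since a_j = 1 for all j >= 0, the convolution sum becomes
c_k = sum_{j=0}^{k} 1 * 1 = 1 * (k + 1).
Equivalently, the generating function of (a_k) is 1/(1 - x) and its square is 1/(1 - x)^2 = sum_{k>=0} 1(k + 1) x^k.
For k = 65: 1 * 66 = 66.

66


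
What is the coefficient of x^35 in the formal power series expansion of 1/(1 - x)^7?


The negative binomial / multiset identity is
1/(1 - x)^r = sum_{k>=0} C(k + r - 1, r - 1) x^k.
Here r = 7 and k = 35, so the coefficient is
C(35 + 6, 6) = C(41, 6)
= 4496388

4496388


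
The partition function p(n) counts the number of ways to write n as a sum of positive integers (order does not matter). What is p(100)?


Using the generating function prod_{k>=1} 1/(1-x^k), we compute p(100).
By dynamic programming over parts 1 through 100:
p(100) = 190569292

190569292


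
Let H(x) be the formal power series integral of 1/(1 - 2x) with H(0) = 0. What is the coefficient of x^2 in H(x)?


1/(1 - 2x) = sum_{k>=0} 2^k x^k. Integrating termwise with H(0) = 0:
H(x) = sum_{k>=0} 2^k x^(k+1) / (k+1) = sum_{m>=1} 2^(m-1) x^m / m.
For m = 2: 2^1/2 = 2/2 = 1.

1


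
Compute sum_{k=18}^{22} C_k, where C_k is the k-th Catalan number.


C_18 through C_22: 477638700, 1767263190, 6564120420, 24466267020, 91482563640
Sum = 477638700 + 1767263190 + 6564120420 + 24466267020 + 91482563640
= 124757852970

124757852970


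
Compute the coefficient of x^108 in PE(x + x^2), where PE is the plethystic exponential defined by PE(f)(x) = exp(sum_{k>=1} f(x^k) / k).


With f(x) = x + x^2, the exponent is sum_{k>=1} (x^k + x^(2k)) / k = -ln(1 - x) - ln(1 - x^2). Exponentiating:
PE(x + x^2) = 1 / ((1 - x)(1 - x^2)).
This is the generating function for partitions of n into parts of size 1 or 2. The number of 2's can be any j in 0..54, and the rest are 1's, so
[x^108] = floor(108/2) + 1 = 55.

55


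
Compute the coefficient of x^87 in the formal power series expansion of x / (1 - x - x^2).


Let f(x) = sum_{k>=0} a_k x^k. Multiplying f(x) * (1 - x - x^2) = x and matching coefficients gives a_0 = 0, a_1 = 1, and a_k = a_{k-1} + a_{k-2} for k >= 2. These are the Fibonacci numbers F_k.
Iterating from F_0 = 0, F_1 = 1:
F_0=0, F_1=1, F_2=1, F_3=2, F_4=3, F_5=5, F_6=8, F_7=13, F_8=21, F_9=34, ...
F_87 = 679891637638612258.

679891637638612258


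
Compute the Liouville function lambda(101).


The Liouville function is lambda(k) = (-1)^Omega(k), where Omega(k) counts the prime factors of k with multiplicity.
Factoring: 101 = 101, so Omega(101) = 1.
lambda(101) = (-1)^1 = -1.

-1


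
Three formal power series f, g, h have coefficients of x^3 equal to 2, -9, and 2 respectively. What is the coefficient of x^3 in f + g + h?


Series addition is componentwise:
2 + -9 + 2
= -5

-5


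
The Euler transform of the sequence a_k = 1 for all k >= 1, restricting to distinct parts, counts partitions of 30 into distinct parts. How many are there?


Partitions of 30 into distinct parts can be computed via generating function.
Product (1+x)(1+x^2)(1+x^3)...
The coefficient of x^30 = 296

296


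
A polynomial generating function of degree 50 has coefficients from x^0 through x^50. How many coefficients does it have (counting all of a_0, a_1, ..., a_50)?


A polynomial of degree 50 takes the form a_0 + a_1 x + ... + a_50 x^50.
The number of coefficients is 50 + 1 = 51.

51


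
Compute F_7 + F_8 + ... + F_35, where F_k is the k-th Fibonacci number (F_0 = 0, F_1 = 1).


Use the identity sum_{k=0}^{N} F_k = F_{N+2} - 1 (which follows from F_{k+2} - F_{k+1} = F_k). Then
sum_{k=7}^{35} F_k = (F_{37} - 1) - (F_{8} - 1) = F_{37} - F_{8}.
Computing: F_{37} = 24157817, F_{8} = 21, so
Sum = 24157817 - 21 = 24157796.

24157796


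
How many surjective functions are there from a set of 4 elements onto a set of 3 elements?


By inclusion-exclusion on which target elements are missed, the number of surjections from an n-set onto a k-set is
surj(n, k) = sum_{j=0}^{k} (-1)^j C(k, j) (k - j)^n.
Equivalently surj(n, k) = k! * S(n, k), where S(n, k) is the Stirling number of the second kind.
For n = 4, k = 3:
S(4, 3) = 6, so
surj = 3! * 6 = 6 * 6 = 36.

36


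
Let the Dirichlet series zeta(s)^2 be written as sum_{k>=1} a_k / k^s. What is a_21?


The Dirichlet convolution of the constant function 1 with itself gives (1 * 1)(k) = sum_{d | k} 1 = d(k), the number of positive divisors of k.
Since zeta(s) = sum_{k>=1} 1/k^s, we have zeta(s)^2 = sum_{k>=1} d(k)/k^s, so a_k = d(k).
For k = 21: the divisors are 1, 3, 7, 21.
Count = 4.

4


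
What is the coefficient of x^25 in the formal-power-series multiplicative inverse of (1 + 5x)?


The inverse is 1/(1 + 5x). Apply the geometric identity 1/(1 - y) = sum_{k>=0} y^k with y = -5x:
1/(1 + 5x) = sum_{k>=0} (-5)^k x^k.
So the coefficient of x^25 is (-5)^25 = -298023223876953125.

-298023223876953125


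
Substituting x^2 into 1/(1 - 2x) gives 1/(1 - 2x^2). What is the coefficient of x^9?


Since 1/(1 - 2x^2) only has even powers of x,
the coefficient of x^9 (odd) is 0.

0


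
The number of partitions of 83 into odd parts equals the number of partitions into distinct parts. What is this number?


Computing partitions of 83 into odd parts (1, 3, 5, ...):
Using the generating function prod_{k>=0} 1/(1-x^(2k+1)),
the count is 101698

101698


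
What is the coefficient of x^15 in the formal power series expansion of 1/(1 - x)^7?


The negative binomial / multiset identity is
1/(1 - x)^r = sum_{k>=0} C(k + r - 1, r - 1) x^k.
Here r = 7 and k = 15, so the coefficient is
C(15 + 6, 6) = C(21, 6)
= 54264

54264


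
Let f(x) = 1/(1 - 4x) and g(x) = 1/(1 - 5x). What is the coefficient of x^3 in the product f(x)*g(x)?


The coefficient of x^n in f*g is the Cauchy product: sum_{k=0}^{n} a^k * b^(n-k).
With a=4, b=5, n=3:
sum_{k=0}^{3} 4^k * 5^(3-k)
= 369

369


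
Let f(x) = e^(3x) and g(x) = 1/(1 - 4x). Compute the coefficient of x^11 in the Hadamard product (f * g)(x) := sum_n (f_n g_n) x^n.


Expanding: f_k = 3^k/k! (from e^(3x)) and g_k = 4^k (from 1/(1 - 4x)). So the Hadamard coefficient (f * g)_k = 3^k 4^k / k! = (12)^k / k!.
For k = 11: 12^11/11! = 743008370688/39916800 = 35831808/1925.

35831808/1925


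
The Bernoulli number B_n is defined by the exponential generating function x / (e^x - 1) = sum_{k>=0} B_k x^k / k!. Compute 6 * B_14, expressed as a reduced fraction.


Bernoulli numbers can also be computed recursively via B_0 = 1 and sum_{j=0}^{m} C(m+1, j) B_j = 0 for m >= 1. Odd-index Bernoulli numbers vanish for k >= 3.
Computing B_14 = 7/6, so 6 * B_14 = 6 * 7/6 = 7.

7


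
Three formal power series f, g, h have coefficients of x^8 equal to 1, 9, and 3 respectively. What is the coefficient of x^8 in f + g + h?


Series addition is componentwise:
1 + 9 + 3
= 13

13


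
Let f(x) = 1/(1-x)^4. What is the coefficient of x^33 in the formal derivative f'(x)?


Differentiate: d/dx [ 1/(1-x)^r ] = r / (1-x)^(r+1).
Here r = 4, so f'(x) = 4 / (1-x)^5.
The expansion of 1/(1-x)^(r+1) has coefficient of x^n equal to C(n+r, r).
So the coefficient of x^33 in f'(x) is
4 * C(37, 4) = 4 * 66045 = 264180

264180


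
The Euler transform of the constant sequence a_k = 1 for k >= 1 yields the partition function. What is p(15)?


The Euler transform converts the sequence a_k = 1 into the number of integer partitions.
Using the recurrence or dynamic programming:
p(15) = 176

176


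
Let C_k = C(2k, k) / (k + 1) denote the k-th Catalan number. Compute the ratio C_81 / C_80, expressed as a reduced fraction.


Using C_k = (2k)! / (k! (k+1)!), the ratio C_{k+1}/C_k simplifies to
C_{k+1}/C_k = [(2k+2)! / ((k+1)! (k+2)!)] * [k! (k+1)! / (2k)!]
 = (2k+2)(2k+1) / ((k+1)(k+2)) = 2(2k+1) / (k+2).
For k = 80: 2(2*80 + 1) / (80 + 2) = 322/82 = 161/41.

161/41


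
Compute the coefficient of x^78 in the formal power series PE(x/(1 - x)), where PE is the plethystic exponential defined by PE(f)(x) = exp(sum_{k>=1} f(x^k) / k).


For f(x) = x/(1 - x) we have
sum_{k>=1} f(x^k) / k = sum_{k>=1} (1/k) * x^k / (1 - x^k) = sum_{k, m >= 1} x^(k m) / k,
which after exponentiating simplifies to
PE(x/(1 - x)) = prod_{k>=1} 1 / (1 - x^k).
This is the generating function for the partition function p(n), so the coefficient of x^78 is p(78).
Computing p(78) by dynamic programming over parts 1, 2, ..., 78: p(78) = 12132164.

12132164


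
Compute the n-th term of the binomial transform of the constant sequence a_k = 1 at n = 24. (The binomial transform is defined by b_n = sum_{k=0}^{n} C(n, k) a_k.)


With a_k = 1 for all k, b_n = sum_{k=0}^{n} C(n, k) = 2^n by the binomial theorem.
For n = 24: 2^24 = 16777216.

16777216


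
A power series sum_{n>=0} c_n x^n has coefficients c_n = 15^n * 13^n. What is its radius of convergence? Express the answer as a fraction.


By the root test (Cauchy-Hadamard), the radius is R = 1 / limsup_n |c_n|^(1/n).
Here |c_n|^(1/n) = (15^n * 13^n)^(1/n) = 15 * 13 = 195 for all n.
So R = 1/195 = 1/195.

1/195


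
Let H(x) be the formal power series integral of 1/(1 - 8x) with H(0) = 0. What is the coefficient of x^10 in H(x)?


1/(1 - 8x) = sum_{k>=0} 8^k x^k. Integrating termwise with H(0) = 0:
H(x) = sum_{k>=0} 8^k x^(k+1) / (k+1) = sum_{m>=1} 8^(m-1) x^m / m.
For m = 10: 8^9/10 = 134217728/10 = 67108864/5.

67108864/5


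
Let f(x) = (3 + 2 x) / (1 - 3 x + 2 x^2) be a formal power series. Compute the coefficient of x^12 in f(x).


Write f(x) = sum_{k>=0} a_k x^k. Multiplying both sides by 1 - 3 x + 2 x^2 gives
(1 - 3 x + 2 x^2) sum_{k>=0} a_k x^k = 3 + 2 x.
Matching coefficients:
 x^0: a_0 = 3
 x^1: a_1 - 3 a_0 = 2  =>  a_1 = 3*3 + 2 = 11
 x^k (k >= 2): a_k = 3 a_{k-1} - 2 a_{k-2}.
Iterating: a_2 = 27, a_3 = 59, a_4 = 123, a_5 = 251, a_6 = 507, a_7 = 1019, a_8 = 2043, a_9 = 4091, a_10 = 8187, a_11 = 16379, a_12 = 32763.
So the coefficient of x^12 is 32763.

32763


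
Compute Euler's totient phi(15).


phi(n) counts integers in [1, n] coprime to n. Using the multiplicative formula phi(n) = n * prod_{p | n} (1 - 1/p):
15 = 3 * 5, so
phi(15) = 15 * (1 - 1/3) * (1 - 1/5) = 8.

8


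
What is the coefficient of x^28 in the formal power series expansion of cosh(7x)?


The Maclaurin series is cosh(t) = sum_{m>=0} t^(2m) / (2m)!, so substituting t = 7x, only even powers of x are nonzero, with coefficient of x^(2m) equal to 7^(2m) / (2m)!.
For x^28 the coefficient is 7^28/28! = 459986536544739960976801/304888344611713860501504000000 = 191581231380566414401/126983900296423931904000000.

191581231380566414401/126983900296423931904000000


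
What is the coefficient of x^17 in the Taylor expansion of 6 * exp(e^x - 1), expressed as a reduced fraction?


exp(e^x - 1) = sum_{k>=0} Bell_k x^k / k!, where Bell_k is the k-th Bell number.
So the coefficient of x^17 is 6 * Bell_17 / 17!.
Computing: Bell_17 = 82864869804 and 17! = 355687428096000, giving
6 * 82864869804/355687428096000 = 255755771/182966784000.

255755771/182966784000


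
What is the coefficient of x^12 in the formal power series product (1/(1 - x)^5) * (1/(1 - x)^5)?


Combine the factors: (1/(1 - x)^5) * (1/(1 - x)^5) = 1/(1 - x)^10.
Then use 1/(1 - x)^r = sum_{k>=0} C(k + r - 1, r - 1) x^k with r = 10 and k = 12:
C(21, 9) = 293930.

293930


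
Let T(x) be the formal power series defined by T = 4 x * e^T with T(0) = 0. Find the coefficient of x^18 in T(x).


Apply the Lagrange inversion formula: if T = 4 x * phi(T) with phi(t) = e^t, then
[x^n] T = 4^n * (1/n) [t^(n-1)] phi(t)^n = 4^n * (1/n) [t^(n-1)] e^(n t) = 4^n * (1/n) * n^(n-1) / (n-1)! = 4^n * n^(n-1) / n!.
When c = 1 this is the Cayley count of rooted labeled trees on n vertices, divided by n!.
For n = 18: 4^18 * 18^17 / 18! = 68719476736 * 2185911559738696531968/6402373705728000 = 349351379311776170508288/14889875.

349351379311776170508288/14889875


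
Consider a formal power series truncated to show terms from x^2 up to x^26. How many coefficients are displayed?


From x^2 to x^26 inclusive, the count is 26 - 2 + 1 = 25.

25


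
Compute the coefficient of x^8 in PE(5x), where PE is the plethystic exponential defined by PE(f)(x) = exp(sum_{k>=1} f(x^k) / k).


With f(x) = 5x, the exponent is sum_{k>=1} 5 x^k / k = 5 * (-ln(1 - x)). Exponentiating:
PE(5x) = exp(-5 ln(1 - x)) = 1/(1 - x)^5.
By the negative binomial expansion, [x^n] 1/(1 - x)^5 = C(n + 4, 4).
For n = 8: C(12, 4) = 495.

495


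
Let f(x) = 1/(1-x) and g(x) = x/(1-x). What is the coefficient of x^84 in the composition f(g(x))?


First simplify the composition: f(g(x)) = 1/(1 - x/(1-x)) = (1-x)/((1-x) - x) = (1-x)/(1-2x).
Now extract the coefficient. Write (1-x)/(1-2x) = 1/(1-2x) - x/(1-2x).
The coefficient of x^n in 1/(1-2x) is 2^n, and in x/(1-2x) is 2^(n-1) (for n >= 1).
So the coefficient of x^84 is 2^84 - 2^83 = 19342813113834066795298816 - 9671406556917033397649408 = 9671406556917033397649408.

9671406556917033397649408


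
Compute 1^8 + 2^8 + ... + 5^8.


This power sum has a closed form given by Faulhaber's formula
sum_{k=1}^{m} k^p = (1 / (p + 1)) * sum_{j=0}^{p} C(p + 1, j) B_j m^(p + 1 - j),
but for small m direct computation is fastest:
1 + 256 + 6561 + 65536 + 390625 = 462979.

462979


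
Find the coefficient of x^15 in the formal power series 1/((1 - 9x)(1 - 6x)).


By partial fractions or Cauchy convolution:
The coefficient equals sum_{k=0}^{15} 9^k * 6^(15-k).
= 616733026314795

616733026314795


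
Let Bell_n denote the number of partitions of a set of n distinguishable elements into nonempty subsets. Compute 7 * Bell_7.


Bell_7 can be computed from the Bell triangle or from Dobinski's identity Bell_n = (1/e) * sum_{k>=0} k^n / k!.
Computing Bell_7 = 877.
Then 7 * 877 = 6139.

6139


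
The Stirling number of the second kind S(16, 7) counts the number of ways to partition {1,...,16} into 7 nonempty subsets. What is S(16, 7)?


Using the explicit formula S(n,k) = (1/k!) sum_{j=0}^{k} (-1)^(k-j) C(k,j) j^n:
S(16, 7) = 3281882604
Equivalently, S(n,k) is n! times the coefficient of x^n in the EGF (e^x - 1)^k / k!.

3281882604


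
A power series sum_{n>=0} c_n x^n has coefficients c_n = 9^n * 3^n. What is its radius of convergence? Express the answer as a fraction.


By the root test (Cauchy-Hadamard), the radius is R = 1 / limsup_n |c_n|^(1/n).
Here |c_n|^(1/n) = (9^n * 3^n)^(1/n) = 9 * 3 = 27 for all n.
So R = 1/27 = 1/27.

1/27


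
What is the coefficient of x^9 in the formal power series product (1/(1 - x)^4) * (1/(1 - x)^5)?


Combine the factors: (1/(1 - x)^4) * (1/(1 - x)^5) = 1/(1 - x)^9.
Then use 1/(1 - x)^r = sum_{k>=0} C(k + r - 1, r - 1) x^k with r = 9 and k = 9:
C(17, 8) = 24310.

24310


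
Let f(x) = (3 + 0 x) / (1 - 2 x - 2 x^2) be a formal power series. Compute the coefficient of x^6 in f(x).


Write f(x) = sum_{k>=0} a_k x^k. Multiplying both sides by 1 - 2 x - 2 x^2 gives
(1 - 2 x - 2 x^2) sum_{k>=0} a_k x^k = 3 + 0 x.
Matching coefficients:
 x^0: a_0 = 3
 x^1: a_1 - 2 a_0 = 0  =>  a_1 = 2*3 + 0 = 6
 x^k (k >= 2): a_k = 2 a_{k-1} + 2 a_{k-2}.
Iterating: a_2 = 18, a_3 = 48, a_4 = 132, a_5 = 360, a_6 = 984.
So the coefficient of x^6 is 984.

984


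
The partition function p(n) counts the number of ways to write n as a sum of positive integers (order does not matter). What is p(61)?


Using the generating function prod_{k>=1} 1/(1-x^k), we compute p(61).
By dynamic programming over parts 1 through 61:
p(61) = 1121505

1121505


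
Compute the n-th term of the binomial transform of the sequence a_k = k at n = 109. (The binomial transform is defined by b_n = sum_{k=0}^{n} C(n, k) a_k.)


With a_k = k, b_n = sum_{k=0}^{n} C(n, k) k. Using k * C(n, k) = n * C(n-1, k-1) gives b_n = n * sum_{k>=1} C(n-1, k-1) = n * 2^(n-1).
For n = 109: 109 * 2^108 = 109 * 324518553658426726783156020576256 = 35372522348768513219364006242811904.

35372522348768513219364006242811904


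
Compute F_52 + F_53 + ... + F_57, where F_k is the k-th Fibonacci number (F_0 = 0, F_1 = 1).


Use the identity sum_{k=0}^{N} F_k = F_{N+2} - 1 (which follows from F_{k+2} - F_{k+1} = F_k). Then
sum_{k=52}^{57} F_k = (F_{59} - 1) - (F_{53} - 1) = F_{59} - F_{53}.
Computing: F_{59} = 956722026041, F_{53} = 53316291173, so
Sum = 956722026041 - 53316291173 = 903405734868.

903405734868


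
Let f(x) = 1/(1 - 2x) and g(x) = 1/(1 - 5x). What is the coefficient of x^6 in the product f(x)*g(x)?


The coefficient of x^n in f*g is the Cauchy product: sum_{k=0}^{n} a^k * b^(n-k).
With a=2, b=5, n=6:
sum_{k=0}^{6} 2^k * 5^(6-k)
= 25999

25999


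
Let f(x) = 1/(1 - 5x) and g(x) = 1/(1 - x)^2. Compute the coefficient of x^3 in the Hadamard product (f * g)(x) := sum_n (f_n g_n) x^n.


f has coefficients f_k = 5^k. For g = 1/(1 - x)^2 the coefficient is g_k = C(k + 1, 1) = k + 1. The Hadamard coefficient is (f * g)_k = 5^k * (k + 1).
For k = 3: 5^3 * 4 = 125 * 4 = 500.

500


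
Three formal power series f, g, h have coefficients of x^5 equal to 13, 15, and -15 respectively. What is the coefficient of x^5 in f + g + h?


Series addition is componentwise:
13 + 15 + -15
= 13

13


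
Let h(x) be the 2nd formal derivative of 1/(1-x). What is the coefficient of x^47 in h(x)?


Differentiating 2 times: d^2/dx^2 [1/(1-x)] = 2!/(1-x)^3.
The expansion 1/(1-x)^3 = sum_{k>=0} C(k+2, 2) x^k, so the coefficient of x^n in 2!/(1-x)^3 is 2! * C(n+2, 2).
For n = 47: 2 * C(49, 2) = 2 * 1176 = 2352

2352


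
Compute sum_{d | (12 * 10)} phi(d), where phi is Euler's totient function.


First, 12 * 10 = 120. One classical identity is sum_{d | n} phi(d) = n (each k in [1, n] has a unique gcd with n, and among the k's with gcd(k, n) = n/d there are phi(d) of them). So the sum equals 120. We also verify directly:
Divisors of 120: 1, 2, 3, 4, 5, 6, 8, 10, 12, 15, 20, 24, 30, 40, 60, 120.
phi values: 1, 1, 2, 2, 4, 2, 4, 4, 4, 8, 8, 8, 8, 16, 16, 32.
Sum = 120.

120


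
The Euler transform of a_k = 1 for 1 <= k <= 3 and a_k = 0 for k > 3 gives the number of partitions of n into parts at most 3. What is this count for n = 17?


Partitions of 17 into parts at most 3:
Using generating function (1-x)^(-1)(1-x^2)^(-1)(1-x^3)^(-1),
the coefficient of x^17 = 33

33


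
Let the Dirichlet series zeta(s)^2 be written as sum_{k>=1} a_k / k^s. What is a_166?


The Dirichlet convolution of the constant function 1 with itself gives (1 * 1)(k) = sum_{d | k} 1 = d(k), the number of positive divisors of k.
Since zeta(s) = sum_{k>=1} 1/k^s, we have zeta(s)^2 = sum_{k>=1} d(k)/k^s, so a_k = d(k).
For k = 166: the divisors are 1, 2, 83, 166.
Count = 4.

4


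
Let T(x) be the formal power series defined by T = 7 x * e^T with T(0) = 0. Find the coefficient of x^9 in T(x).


Apply the Lagrange inversion formula: if T = 7 x * phi(T) with phi(t) = e^t, then
[x^n] T = 7^n * (1/n) [t^(n-1)] phi(t)^n = 7^n * (1/n) [t^(n-1)] e^(n t) = 7^n * (1/n) * n^(n-1) / (n-1)! = 7^n * n^(n-1) / n!.
When c = 1 this is the Cayley count of rooted labeled trees on n vertices, divided by n!.
For n = 9: 7^9 * 9^8 / 9! = 40353607 * 43046721/362880 = 3063651608241/640.

3063651608241/640


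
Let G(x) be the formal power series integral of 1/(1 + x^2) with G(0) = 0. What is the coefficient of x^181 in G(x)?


1/(1 + x^2) = sum_{j>=0} (-1)^j x^(2j). Integrating termwise with G(0) = 0:
G(x) = sum_{j>=0} (-1)^j x^(2j+1) / (2j+1) = arctan(x).
Only odd powers are nonzero. For x^181 write 181 = 2*90 + 1, giving
(-1)^90 / 181 = 1/181 = 1/181.

1/181


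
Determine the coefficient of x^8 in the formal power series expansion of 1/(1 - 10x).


The geometric series identity gives 1/(1 - c x) = sum_{k>=0} c^k x^k, so the coefficient of x^k is c^k.
Here c = 10 and k = 8.
Computing: 10^8 = 100000000

100000000


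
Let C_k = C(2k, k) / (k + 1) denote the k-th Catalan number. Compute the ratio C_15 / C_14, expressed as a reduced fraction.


Using C_k = (2k)! / (k! (k+1)!), the ratio C_{k+1}/C_k simplifies to
C_{k+1}/C_k = [(2k+2)! / ((k+1)! (k+2)!)] * [k! (k+1)! / (2k)!]
 = (2k+2)(2k+1) / ((k+1)(k+2)) = 2(2k+1) / (k+2).
For k = 14: 2(2*14 + 1) / (14 + 2) = 58/16 = 29/8.

29/8


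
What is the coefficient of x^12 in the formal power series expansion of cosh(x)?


The Maclaurin series is cosh(t) = sum_{m>=0} t^(2m) / (2m)!, so substituting t = x, only even powers of x are nonzero, with coefficient of x^(2m) equal to 1 / (2m)!.
For x^12 the coefficient is 1/12! = 1/479001600 = 1/479001600.

1/479001600


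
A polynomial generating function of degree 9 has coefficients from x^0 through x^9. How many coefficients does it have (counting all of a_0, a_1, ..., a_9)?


A polynomial of degree 9 takes the form a_0 + a_1 x + ... + a_9 x^9.
The number of coefficients is 9 + 1 = 10.

10


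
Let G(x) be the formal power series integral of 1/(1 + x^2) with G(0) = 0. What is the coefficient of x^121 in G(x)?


1/(1 + x^2) = sum_{j>=0} (-1)^j x^(2j). Integrating termwise with G(0) = 0:
G(x) = sum_{j>=0} (-1)^j x^(2j+1) / (2j+1) = arctan(x).
Only odd powers are nonzero. For x^121 write 121 = 2*60 + 1, giving
(-1)^60 / 121 = 1/121 = 1/121.

1/121


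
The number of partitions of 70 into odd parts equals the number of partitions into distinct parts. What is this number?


Computing partitions of 70 into odd parts (1, 3, 5, ...):
Using the generating function prod_{k>=0} 1/(1-x^(2k+1)),
the count is 29927

29927


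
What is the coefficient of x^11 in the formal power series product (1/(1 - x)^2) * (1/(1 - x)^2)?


Combine the factors: (1/(1 - x)^2) * (1/(1 - x)^2) = 1/(1 - x)^4.
Then use 1/(1 - x)^r = sum_{k>=0} C(k + r - 1, r - 1) x^k with r = 4 and k = 11:
C(14, 3) = 364.

364


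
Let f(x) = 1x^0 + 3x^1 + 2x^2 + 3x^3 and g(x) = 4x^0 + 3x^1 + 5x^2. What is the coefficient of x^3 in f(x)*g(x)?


Cauchy product at x^3:
3*5 + 2*3 + 3*4
= 33

33


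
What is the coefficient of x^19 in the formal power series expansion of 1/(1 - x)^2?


The negative binomial / multiset identity is
1/(1 - x)^r = sum_{k>=0} C(k + r - 1, r - 1) x^k.
Here r = 2 and k = 19, so the coefficient is
C(19 + 1, 1) = C(20, 1)
= 20

20


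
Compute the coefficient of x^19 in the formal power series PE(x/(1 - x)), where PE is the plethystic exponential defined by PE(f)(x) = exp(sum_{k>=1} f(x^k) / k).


For f(x) = x/(1 - x) we have
sum_{k>=1} f(x^k) / k = sum_{k>=1} (1/k) * x^k / (1 - x^k) = sum_{k, m >= 1} x^(k m) / k,
which after exponentiating simplifies to
PE(x/(1 - x)) = prod_{k>=1} 1 / (1 - x^k).
This is the generating function for the partition function p(n), so the coefficient of x^19 is p(19).
Computing p(19) by dynamic programming over parts 1, 2, ..., 19: p(19) = 490.

490


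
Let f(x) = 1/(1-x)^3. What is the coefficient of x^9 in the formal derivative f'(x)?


Differentiate: d/dx [ 1/(1-x)^r ] = r / (1-x)^(r+1).
Here r = 3, so f'(x) = 3 / (1-x)^4.
The expansion of 1/(1-x)^(r+1) has coefficient of x^n equal to C(n+r, r).
So the coefficient of x^9 in f'(x) is
3 * C(12, 3) = 3 * 220 = 660

660


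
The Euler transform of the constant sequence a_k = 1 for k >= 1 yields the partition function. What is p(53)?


The Euler transform converts the sequence a_k = 1 into the number of integer partitions.
Using the recurrence or dynamic programming:
p(53) = 329931

329931


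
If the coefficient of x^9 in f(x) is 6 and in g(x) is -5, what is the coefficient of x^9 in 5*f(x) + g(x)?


Scalar multiplication scales coefficients: 5 * 6 = 30.
Then add the g coefficient: 30 + -5
= 25

25


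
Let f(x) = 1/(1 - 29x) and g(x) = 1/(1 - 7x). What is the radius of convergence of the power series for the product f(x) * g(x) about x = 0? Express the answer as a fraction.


The radius of 1/(1 - 29x) is 1/29 (nearest singularity at x = 1/29), and the radius of 1/(1 - 7x) is 1/7.
The product f(x)*g(x) = 1/((1 - 29x)(1 - 7x)) has singularities at both 1/29 and 1/7, so its radius of convergence is the distance to the nearest one:
min(1/29, 1/7) = 1/29.

1/29


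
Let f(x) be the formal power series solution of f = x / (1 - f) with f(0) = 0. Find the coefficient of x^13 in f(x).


Apply Lagrange inversion: f = x * phi(f) with phi(t) = 1/(1 - t), so
[x^n] f = (1/n) [t^(n-1)] phi(t)^n = (1/n) [t^(n-1)] (1 - t)^(-n) = (1/n) C(2n - 2, n - 1) = C_{n-1}.
For n = 13: C_12 = C(24, 12) / 13 = 2704156/13 = 208012 = 208012.

208012


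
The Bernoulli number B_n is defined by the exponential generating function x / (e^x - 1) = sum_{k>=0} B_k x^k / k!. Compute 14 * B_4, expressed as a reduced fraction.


Bernoulli numbers can also be computed recursively via B_0 = 1 and sum_{j=0}^{m} C(m+1, j) B_j = 0 for m >= 1. Odd-index Bernoulli numbers vanish for k >= 3.
Computing B_4 = -1/30, so 14 * B_4 = 14 * -1/30 = -7/15.

-7/15


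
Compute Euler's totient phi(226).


phi(n) counts integers in [1, n] coprime to n. Using the multiplicative formula phi(n) = n * prod_{p | n} (1 - 1/p):
226 = 2 * 113, so
phi(226) = 226 * (1 - 1/2) * (1 - 1/113) = 112.

112


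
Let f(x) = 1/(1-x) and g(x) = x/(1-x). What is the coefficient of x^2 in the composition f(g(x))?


First simplify the composition: f(g(x)) = 1/(1 - x/(1-x)) = (1-x)/((1-x) - x) = (1-x)/(1-2x).
Now extract the coefficient. Write (1-x)/(1-2x) = 1/(1-2x) - x/(1-2x).
The coefficient of x^n in 1/(1-2x) is 2^n, and in x/(1-2x) is 2^(n-1) (for n >= 1).
So the coefficient of x^2 is 2^2 - 2^1 = 4 - 2 = 2.

2


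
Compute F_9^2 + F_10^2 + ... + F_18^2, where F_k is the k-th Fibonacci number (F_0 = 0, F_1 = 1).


There is a standard identity sum_{k=0}^{N} F_k^2 = F_N * F_{N+1} (proved inductively from the telescoping relation F_k^2 = F_k F_{k+1} - F_{k-1} F_k). Then
sum_{k=9}^{18} F_k^2 = F_18 F_19 - F_8 F_9.
Computing: F_18 = 2584, F_19 = 4181, F_8 = 21, F_9 = 34.
Sum = 2584 * 4181 - 21 * 34 = 10802990.

10802990
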